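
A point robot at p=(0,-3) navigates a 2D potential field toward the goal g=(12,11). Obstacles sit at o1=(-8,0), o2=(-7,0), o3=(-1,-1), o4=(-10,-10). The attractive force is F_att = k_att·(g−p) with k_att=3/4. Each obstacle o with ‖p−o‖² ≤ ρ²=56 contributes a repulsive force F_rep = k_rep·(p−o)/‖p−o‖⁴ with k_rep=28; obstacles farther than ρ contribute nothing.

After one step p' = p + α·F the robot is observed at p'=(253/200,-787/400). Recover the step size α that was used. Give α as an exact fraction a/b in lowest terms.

α = 1/8

F_att = 3/4·(g−p) = 3/4·(12,14) = (9.0000,10.5000)
o1: d²=73 > ρ²=56 → inactive
o2: d²=58 > ρ²=56 → inactive
o3: d²=5 ≤ ρ²=56; F_rep = 28·(1,-2)/5² = (1.1200,-2.2400)
o4: d²=149 > ρ²=56 → inactive
F = F_att + ΣF_rep = (10.1200,8.2600)
Δp = p'−p = (1.2650,1.0325); α = Δx/Fx = (253/200) / (253/25) = 1/8
check: Δy/Fy = (413/400) / (413/50) = 1/8 ✓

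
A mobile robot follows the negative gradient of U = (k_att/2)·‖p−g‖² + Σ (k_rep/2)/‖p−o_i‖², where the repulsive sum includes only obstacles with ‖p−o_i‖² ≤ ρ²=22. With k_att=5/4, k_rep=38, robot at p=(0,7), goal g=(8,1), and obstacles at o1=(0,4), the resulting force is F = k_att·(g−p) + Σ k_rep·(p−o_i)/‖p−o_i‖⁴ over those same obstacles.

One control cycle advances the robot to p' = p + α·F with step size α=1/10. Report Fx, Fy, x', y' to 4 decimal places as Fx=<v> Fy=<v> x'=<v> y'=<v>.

F_att = 5/4·(g−p) = 5/4·(8,-6) = (10.0000,-7.5000)
o1: d²=9 ≤ ρ²=22; F_rep = 38·(0,3)/9² = (0.0000,1.4074)
F = F_att + ΣF_rep = (10.0000,-6.0926)
p' = p + 1/10·F = (1.0000,6.3907)

Fx=10.0000 Fy=-6.0926 x'=1.0000 y'=6.3907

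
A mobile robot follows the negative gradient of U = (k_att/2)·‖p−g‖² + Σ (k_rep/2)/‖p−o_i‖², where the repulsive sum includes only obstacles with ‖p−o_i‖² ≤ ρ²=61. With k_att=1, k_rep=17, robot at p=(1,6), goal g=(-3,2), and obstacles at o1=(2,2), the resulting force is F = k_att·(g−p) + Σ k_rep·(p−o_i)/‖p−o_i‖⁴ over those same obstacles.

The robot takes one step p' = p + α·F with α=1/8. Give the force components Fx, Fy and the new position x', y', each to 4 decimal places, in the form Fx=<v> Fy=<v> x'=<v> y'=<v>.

F_att = 1·(g−p) = 1·(-4,-4) = (-4.0000,-4.0000)
o1: d²=17 ≤ ρ²=61; F_rep = 17·(-1,4)/17² = (-0.0588,0.2353)
F = F_att + ΣF_rep = (-4.0588,-3.7647)
p' = p + 1/8·F = (0.4926,5.5294)

Fx=-4.0588 Fy=-3.7647 x'=0.4926 y'=5.5294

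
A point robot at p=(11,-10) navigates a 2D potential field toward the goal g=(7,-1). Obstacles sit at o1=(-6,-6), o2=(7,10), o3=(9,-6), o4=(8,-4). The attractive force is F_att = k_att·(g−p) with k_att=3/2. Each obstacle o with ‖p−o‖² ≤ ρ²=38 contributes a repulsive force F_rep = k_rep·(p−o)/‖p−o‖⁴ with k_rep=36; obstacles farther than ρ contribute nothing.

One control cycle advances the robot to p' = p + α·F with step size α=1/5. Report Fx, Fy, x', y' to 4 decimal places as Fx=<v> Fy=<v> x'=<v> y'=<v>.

Fx=-5.8200 Fy=13.1400 x'=9.8360 y'=-7.3720

F_att = 3/2·(g−p) = 3/2·(-4,9) = (-6.0000,13.5000)
o1: d²=305 > ρ²=38 → inactive
o2: d²=416 > ρ²=38 → inactive
o3: d²=20 ≤ ρ²=38; F_rep = 36·(2,-4)/20² = (0.1800,-0.3600)
o4: d²=45 > ρ²=38 → inactive
F = F_att + ΣF_rep = (-5.8200,13.1400)
p' = p + 1/5·F = (9.8360,-7.3720)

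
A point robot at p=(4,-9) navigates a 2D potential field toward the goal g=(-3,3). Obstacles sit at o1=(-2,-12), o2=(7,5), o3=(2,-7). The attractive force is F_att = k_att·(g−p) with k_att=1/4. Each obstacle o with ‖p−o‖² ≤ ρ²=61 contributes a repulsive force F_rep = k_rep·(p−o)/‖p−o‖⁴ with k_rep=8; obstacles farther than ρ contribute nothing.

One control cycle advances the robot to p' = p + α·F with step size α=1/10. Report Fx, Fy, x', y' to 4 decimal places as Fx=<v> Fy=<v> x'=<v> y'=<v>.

Fx=-1.4763 Fy=2.7619 x'=3.8524 y'=-8.7238

F_att = 1/4·(g−p) = 1/4·(-7,12) = (-1.7500,3.0000)
o1: d²=45 ≤ ρ²=61; F_rep = 8·(6,3)/45² = (0.0237,0.0119)
o2: d²=205 > ρ²=61 → inactive
o3: d²=8 ≤ ρ²=61; F_rep = 8·(2,-2)/8² = (0.2500,-0.2500)
F = F_att + ΣF_rep = (-1.4763,2.7619)
p' = p + 1/10·F = (3.8524,-8.7238)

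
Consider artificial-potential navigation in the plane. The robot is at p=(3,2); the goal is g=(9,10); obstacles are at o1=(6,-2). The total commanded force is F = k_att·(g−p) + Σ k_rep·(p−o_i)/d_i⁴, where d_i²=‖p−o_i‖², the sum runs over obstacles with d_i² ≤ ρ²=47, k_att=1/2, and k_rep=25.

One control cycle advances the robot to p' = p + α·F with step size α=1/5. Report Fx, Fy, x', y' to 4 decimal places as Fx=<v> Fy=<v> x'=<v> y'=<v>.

F_att = 1/2·(g−p) = 1/2·(6,8) = (3.0000,4.0000)
o1: d²=25 ≤ ρ²=47; F_rep = 25·(-3,4)/25² = (-0.1200,0.1600)
F = F_att + ΣF_rep = (2.8800,4.1600)
p' = p + 1/5·F = (3.5760,2.8320)

Fx=2.8800 Fy=4.1600 x'=3.5760 y'=2.8320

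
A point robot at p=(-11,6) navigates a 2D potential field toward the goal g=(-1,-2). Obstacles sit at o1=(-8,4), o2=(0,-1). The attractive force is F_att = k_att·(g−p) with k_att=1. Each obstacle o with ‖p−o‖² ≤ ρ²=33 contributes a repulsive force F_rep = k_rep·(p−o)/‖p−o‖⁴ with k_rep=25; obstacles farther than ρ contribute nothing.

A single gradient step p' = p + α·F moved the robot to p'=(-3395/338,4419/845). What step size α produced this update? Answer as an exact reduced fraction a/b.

F_att = 1·(g−p) = 1·(10,-8) = (10.0000,-8.0000)
o1: d²=13 ≤ ρ²=33; F_rep = 25·(-3,2)/13² = (-0.4438,0.2959)
o2: d²=170 > ρ²=33 → inactive
F = F_att + ΣF_rep = (9.5562,-7.7041)
Δp = p'−p = (0.9556,-0.7704); α = Δx/Fx = (323/338) / (1615/169) = 1/10
check: Δy/Fy = (-651/845) / (-1302/169) = 1/10 ✓

α = 1/10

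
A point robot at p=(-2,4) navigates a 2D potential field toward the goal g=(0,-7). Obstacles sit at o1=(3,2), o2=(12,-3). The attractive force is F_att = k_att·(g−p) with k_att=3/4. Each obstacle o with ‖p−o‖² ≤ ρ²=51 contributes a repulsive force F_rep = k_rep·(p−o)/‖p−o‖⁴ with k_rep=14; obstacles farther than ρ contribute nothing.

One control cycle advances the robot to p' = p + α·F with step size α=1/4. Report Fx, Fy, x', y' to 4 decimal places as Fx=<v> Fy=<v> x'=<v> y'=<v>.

Fx=1.4168 Fy=-8.2167 x'=-1.6458 y'=1.9458

F_att = 3/4·(g−p) = 3/4·(2,-11) = (1.5000,-8.2500)
o1: d²=29 ≤ ρ²=51; F_rep = 14·(-5,2)/29² = (-0.0832,0.0333)
o2: d²=245 > ρ²=51 → inactive
F = F_att + ΣF_rep = (1.4168,-8.2167)
p' = p + 1/4·F = (-1.6458,1.9458)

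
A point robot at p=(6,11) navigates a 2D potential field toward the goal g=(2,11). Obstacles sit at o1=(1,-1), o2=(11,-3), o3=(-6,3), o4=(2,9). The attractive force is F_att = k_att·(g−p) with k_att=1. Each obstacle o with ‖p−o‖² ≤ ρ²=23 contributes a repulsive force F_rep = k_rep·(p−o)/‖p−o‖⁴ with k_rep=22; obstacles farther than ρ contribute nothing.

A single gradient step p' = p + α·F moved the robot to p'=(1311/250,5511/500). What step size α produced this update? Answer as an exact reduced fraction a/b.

α = 1/5

F_att = 1·(g−p) = 1·(-4,0) = (-4.0000,0.0000)
o1: d²=169 > ρ²=23 → inactive
o2: d²=221 > ρ²=23 → inactive
o3: d²=208 > ρ²=23 → inactive
o4: d²=20 ≤ ρ²=23; F_rep = 22·(4,2)/20² = (0.2200,0.1100)
F = F_att + ΣF_rep = (-3.7800,0.1100)
Δp = p'−p = (-0.7560,0.0220); α = Δx/Fx = (-189/250) / (-189/50) = 1/5
check: Δy/Fy = (11/500) / (11/100) = 1/5 ✓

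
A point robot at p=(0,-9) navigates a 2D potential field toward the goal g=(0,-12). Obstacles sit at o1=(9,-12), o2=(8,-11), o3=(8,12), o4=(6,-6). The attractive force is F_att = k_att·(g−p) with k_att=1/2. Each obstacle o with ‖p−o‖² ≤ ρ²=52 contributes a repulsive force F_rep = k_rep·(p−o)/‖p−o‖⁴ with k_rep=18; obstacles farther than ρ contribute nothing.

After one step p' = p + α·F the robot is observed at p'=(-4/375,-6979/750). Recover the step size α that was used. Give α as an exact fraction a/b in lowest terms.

α = 1/5

F_att = 1/2·(g−p) = 1/2·(0,-3) = (0.0000,-1.5000)
o1: d²=90 > ρ²=52 → inactive
o2: d²=68 > ρ²=52 → inactive
o3: d²=505 > ρ²=52 → inactive
o4: d²=45 ≤ ρ²=52; F_rep = 18·(-6,-3)/45² = (-0.0533,-0.0267)
F = F_att + ΣF_rep = (-0.0533,-1.5267)
Δp = p'−p = (-0.0107,-0.3053); α = Δx/Fx = (-4/375) / (-4/75) = 1/5
check: Δy/Fy = (-229/750) / (-229/150) = 1/5 ✓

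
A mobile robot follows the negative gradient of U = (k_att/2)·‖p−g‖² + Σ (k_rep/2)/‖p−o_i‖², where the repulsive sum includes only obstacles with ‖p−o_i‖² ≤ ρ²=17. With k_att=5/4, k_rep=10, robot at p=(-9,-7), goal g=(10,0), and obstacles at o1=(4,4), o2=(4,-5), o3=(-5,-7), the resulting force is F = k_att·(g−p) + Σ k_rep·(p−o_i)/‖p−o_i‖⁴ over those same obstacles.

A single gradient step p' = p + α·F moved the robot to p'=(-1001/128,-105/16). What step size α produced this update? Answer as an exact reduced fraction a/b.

α = 1/20

F_att = 5/4·(g−p) = 5/4·(19,7) = (23.7500,8.7500)
o1: d²=290 > ρ²=17 → inactive
o2: d²=173 > ρ²=17 → inactive
o3: d²=16 ≤ ρ²=17; F_rep = 10·(-4,0)/16² = (-0.1562,0.0000)
F = F_att + ΣF_rep = (23.5938,8.7500)
Δp = p'−p = (1.1797,0.4375); α = Δx/Fx = (151/128) / (755/32) = 1/20
check: Δy/Fy = (7/16) / (35/4) = 1/20 ✓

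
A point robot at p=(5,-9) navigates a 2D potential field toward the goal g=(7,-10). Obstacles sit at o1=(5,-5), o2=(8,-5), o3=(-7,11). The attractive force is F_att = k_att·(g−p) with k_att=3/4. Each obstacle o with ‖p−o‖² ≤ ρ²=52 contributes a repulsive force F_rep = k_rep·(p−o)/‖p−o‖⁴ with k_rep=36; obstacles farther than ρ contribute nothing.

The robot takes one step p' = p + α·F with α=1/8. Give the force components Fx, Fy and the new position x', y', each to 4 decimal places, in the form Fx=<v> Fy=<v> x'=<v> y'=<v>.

Fx=1.3272 Fy=-1.5429 x'=5.1659 y'=-9.1929

F_att = 3/4·(g−p) = 3/4·(2,-1) = (1.5000,-0.7500)
o1: d²=16 ≤ ρ²=52; F_rep = 36·(0,-4)/16² = (0.0000,-0.5625)
o2: d²=25 ≤ ρ²=52; F_rep = 36·(-3,-4)/25² = (-0.1728,-0.2304)
o3: d²=544 > ρ²=52 → inactive
F = F_att + ΣF_rep = (1.3272,-1.5429)
p' = p + 1/8·F = (5.1659,-9.1929)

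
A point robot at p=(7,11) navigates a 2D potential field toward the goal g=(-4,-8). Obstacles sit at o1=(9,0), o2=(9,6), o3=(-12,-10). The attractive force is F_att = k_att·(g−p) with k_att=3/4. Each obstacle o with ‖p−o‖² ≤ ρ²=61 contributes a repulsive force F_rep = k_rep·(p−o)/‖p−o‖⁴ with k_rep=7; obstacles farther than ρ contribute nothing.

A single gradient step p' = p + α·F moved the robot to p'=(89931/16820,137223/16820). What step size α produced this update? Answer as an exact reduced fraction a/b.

α = 1/5

F_att = 3/4·(g−p) = 3/4·(-11,-19) = (-8.2500,-14.2500)
o1: d²=125 > ρ²=61 → inactive
o2: d²=29 ≤ ρ²=61; F_rep = 7·(-2,5)/29² = (-0.0166,0.0416)
o3: d²=802 > ρ²=61 → inactive
F = F_att + ΣF_rep = (-8.2666,-14.2084)
Δp = p'−p = (-1.6533,-2.8417); α = Δx/Fx = (-27809/16820) / (-27809/3364) = 1/5
check: Δy/Fy = (-47797/16820) / (-47797/3364) = 1/5 ✓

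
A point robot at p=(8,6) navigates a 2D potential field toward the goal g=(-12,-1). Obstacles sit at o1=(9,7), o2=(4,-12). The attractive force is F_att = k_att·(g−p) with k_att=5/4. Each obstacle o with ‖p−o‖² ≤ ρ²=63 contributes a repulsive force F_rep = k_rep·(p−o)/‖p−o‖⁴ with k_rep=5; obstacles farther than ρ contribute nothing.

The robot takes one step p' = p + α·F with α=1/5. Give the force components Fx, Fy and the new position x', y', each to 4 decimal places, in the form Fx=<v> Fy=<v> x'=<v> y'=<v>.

Fx=-26.2500 Fy=-10.0000 x'=2.7500 y'=4.0000

F_att = 5/4·(g−p) = 5/4·(-20,-7) = (-25.0000,-8.7500)
o1: d²=2 ≤ ρ²=63; F_rep = 5·(-1,-1)/2² = (-1.2500,-1.2500)
o2: d²=340 > ρ²=63 → inactive
F = F_att + ΣF_rep = (-26.2500,-10.0000)
p' = p + 1/5·F = (2.7500,4.0000)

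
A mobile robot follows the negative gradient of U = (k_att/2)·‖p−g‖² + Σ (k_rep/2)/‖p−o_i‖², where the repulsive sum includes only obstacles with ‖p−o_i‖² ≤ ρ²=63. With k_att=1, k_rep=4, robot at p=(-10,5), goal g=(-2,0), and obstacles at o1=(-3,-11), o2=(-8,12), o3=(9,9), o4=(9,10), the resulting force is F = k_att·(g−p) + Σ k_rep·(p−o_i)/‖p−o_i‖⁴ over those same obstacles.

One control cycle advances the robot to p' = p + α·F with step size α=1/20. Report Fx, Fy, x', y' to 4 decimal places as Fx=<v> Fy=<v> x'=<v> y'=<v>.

F_att = 1·(g−p) = 1·(8,-5) = (8.0000,-5.0000)
o1: d²=305 > ρ²=63 → inactive
o2: d²=53 ≤ ρ²=63; F_rep = 4·(-2,-7)/53² = (-0.0028,-0.0100)
o3: d²=377 > ρ²=63 → inactive
o4: d²=386 > ρ²=63 → inactive
F = F_att + ΣF_rep = (7.9972,-5.0100)
p' = p + 1/20·F = (-9.6001,4.7495)

Fx=7.9972 Fy=-5.0100 x'=-9.6001 y'=4.7495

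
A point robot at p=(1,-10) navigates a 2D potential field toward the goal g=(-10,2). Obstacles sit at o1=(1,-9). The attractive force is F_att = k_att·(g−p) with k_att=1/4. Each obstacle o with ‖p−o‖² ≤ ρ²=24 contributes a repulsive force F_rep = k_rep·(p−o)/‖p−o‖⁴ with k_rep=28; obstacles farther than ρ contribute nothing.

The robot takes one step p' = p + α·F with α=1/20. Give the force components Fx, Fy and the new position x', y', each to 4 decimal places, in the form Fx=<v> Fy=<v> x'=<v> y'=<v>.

Fx=-2.7500 Fy=-25.0000 x'=0.8625 y'=-11.2500

F_att = 1/4·(g−p) = 1/4·(-11,12) = (-2.7500,3.0000)
o1: d²=1 ≤ ρ²=24; F_rep = 28·(0,-1)/1² = (0.0000,-28.0000)
F = F_att + ΣF_rep = (-2.7500,-25.0000)
p' = p + 1/20·F = (0.8625,-11.2500)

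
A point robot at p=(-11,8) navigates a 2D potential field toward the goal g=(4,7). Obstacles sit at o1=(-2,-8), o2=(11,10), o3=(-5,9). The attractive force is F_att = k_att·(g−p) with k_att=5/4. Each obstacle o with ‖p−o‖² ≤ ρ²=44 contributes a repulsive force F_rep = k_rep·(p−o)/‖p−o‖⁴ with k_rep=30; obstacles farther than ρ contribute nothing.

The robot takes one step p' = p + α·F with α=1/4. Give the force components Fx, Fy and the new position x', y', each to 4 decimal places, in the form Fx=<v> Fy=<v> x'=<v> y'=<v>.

F_att = 5/4·(g−p) = 5/4·(15,-1) = (18.7500,-1.2500)
o1: d²=337 > ρ²=44 → inactive
o2: d²=488 > ρ²=44 → inactive
o3: d²=37 ≤ ρ²=44; F_rep = 30·(-6,-1)/37² = (-0.1315,-0.0219)
F = F_att + ΣF_rep = (18.6185,-1.2719)
p' = p + 1/4·F = (-6.3454,7.6820)

Fx=18.6185 Fy=-1.2719 x'=-6.3454 y'=7.6820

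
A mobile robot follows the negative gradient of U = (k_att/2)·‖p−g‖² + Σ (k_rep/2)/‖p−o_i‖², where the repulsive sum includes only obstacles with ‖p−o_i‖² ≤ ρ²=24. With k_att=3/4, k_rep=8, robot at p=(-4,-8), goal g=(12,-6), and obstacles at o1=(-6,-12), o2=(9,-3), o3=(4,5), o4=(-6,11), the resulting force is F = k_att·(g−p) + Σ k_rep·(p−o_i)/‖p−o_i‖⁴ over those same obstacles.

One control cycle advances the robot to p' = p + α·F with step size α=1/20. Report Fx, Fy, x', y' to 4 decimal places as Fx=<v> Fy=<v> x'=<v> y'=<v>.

F_att = 3/4·(g−p) = 3/4·(16,2) = (12.0000,1.5000)
o1: d²=20 ≤ ρ²=24; F_rep = 8·(2,4)/20² = (0.0400,0.0800)
o2: d²=194 > ρ²=24 → inactive
o3: d²=233 > ρ²=24 → inactive
o4: d²=365 > ρ²=24 → inactive
F = F_att + ΣF_rep = (12.0400,1.5800)
p' = p + 1/20·F = (-3.3980,-7.9210)

Fx=12.0400 Fy=1.5800 x'=-3.3980 y'=-7.9210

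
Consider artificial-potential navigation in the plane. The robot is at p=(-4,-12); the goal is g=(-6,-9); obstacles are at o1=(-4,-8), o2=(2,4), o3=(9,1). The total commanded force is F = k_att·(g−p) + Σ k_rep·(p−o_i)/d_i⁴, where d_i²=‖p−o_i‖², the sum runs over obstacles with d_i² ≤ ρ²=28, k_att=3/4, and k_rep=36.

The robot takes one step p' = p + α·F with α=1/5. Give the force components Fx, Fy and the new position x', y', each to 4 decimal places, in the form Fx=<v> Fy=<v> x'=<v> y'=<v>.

F_att = 3/4·(g−p) = 3/4·(-2,3) = (-1.5000,2.2500)
o1: d²=16 ≤ ρ²=28; F_rep = 36·(0,-4)/16² = (0.0000,-0.5625)
o2: d²=292 > ρ²=28 → inactive
o3: d²=338 > ρ²=28 → inactive
F = F_att + ΣF_rep = (-1.5000,1.6875)
p' = p + 1/5·F = (-4.3000,-11.6625)

Fx=-1.5000 Fy=1.6875 x'=-4.3000 y'=-11.6625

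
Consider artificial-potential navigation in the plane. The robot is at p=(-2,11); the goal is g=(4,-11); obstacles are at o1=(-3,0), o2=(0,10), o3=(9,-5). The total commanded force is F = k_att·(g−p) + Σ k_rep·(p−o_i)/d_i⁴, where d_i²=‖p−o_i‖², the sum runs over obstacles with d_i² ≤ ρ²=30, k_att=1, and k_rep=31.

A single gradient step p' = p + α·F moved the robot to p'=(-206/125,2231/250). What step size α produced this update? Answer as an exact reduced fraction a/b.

F_att = 1·(g−p) = 1·(6,-22) = (6.0000,-22.0000)
o1: d²=122 > ρ²=30 → inactive
o2: d²=5 ≤ ρ²=30; F_rep = 31·(-2,1)/5² = (-2.4800,1.2400)
o3: d²=377 > ρ²=30 → inactive
F = F_att + ΣF_rep = (3.5200,-20.7600)
Δp = p'−p = (0.3520,-2.0760); α = Δx/Fx = (44/125) / (88/25) = 1/10
check: Δy/Fy = (-519/250) / (-519/25) = 1/10 ✓

α = 1/10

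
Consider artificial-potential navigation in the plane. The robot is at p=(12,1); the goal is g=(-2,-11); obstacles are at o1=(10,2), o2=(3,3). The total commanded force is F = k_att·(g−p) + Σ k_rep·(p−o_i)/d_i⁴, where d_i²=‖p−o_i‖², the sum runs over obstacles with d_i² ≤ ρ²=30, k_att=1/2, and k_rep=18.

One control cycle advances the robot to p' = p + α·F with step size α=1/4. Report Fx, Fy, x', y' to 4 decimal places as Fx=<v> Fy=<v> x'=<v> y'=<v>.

F_att = 1/2·(g−p) = 1/2·(-14,-12) = (-7.0000,-6.0000)
o1: d²=5 ≤ ρ²=30; F_rep = 18·(2,-1)/5² = (1.4400,-0.7200)
o2: d²=85 > ρ²=30 → inactive
F = F_att + ΣF_rep = (-5.5600,-6.7200)
p' = p + 1/4·F = (10.6100,-0.6800)

Fx=-5.5600 Fy=-6.7200 x'=10.6100 y'=-0.6800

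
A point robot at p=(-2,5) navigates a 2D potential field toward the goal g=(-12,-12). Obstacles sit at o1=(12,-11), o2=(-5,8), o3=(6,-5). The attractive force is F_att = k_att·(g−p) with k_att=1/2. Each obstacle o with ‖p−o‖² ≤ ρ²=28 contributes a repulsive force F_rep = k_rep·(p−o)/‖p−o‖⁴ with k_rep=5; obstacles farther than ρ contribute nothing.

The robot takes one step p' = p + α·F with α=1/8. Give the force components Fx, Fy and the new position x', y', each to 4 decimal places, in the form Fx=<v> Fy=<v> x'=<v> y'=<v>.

Fx=-4.9537 Fy=-8.5463 x'=-2.6192 y'=3.9317

F_att = 1/2·(g−p) = 1/2·(-10,-17) = (-5.0000,-8.5000)
o1: d²=452 > ρ²=28 → inactive
o2: d²=18 ≤ ρ²=28; F_rep = 5·(3,-3)/18² = (0.0463,-0.0463)
o3: d²=164 > ρ²=28 → inactive
F = F_att + ΣF_rep = (-4.9537,-8.5463)
p' = p + 1/8·F = (-2.6192,3.9317)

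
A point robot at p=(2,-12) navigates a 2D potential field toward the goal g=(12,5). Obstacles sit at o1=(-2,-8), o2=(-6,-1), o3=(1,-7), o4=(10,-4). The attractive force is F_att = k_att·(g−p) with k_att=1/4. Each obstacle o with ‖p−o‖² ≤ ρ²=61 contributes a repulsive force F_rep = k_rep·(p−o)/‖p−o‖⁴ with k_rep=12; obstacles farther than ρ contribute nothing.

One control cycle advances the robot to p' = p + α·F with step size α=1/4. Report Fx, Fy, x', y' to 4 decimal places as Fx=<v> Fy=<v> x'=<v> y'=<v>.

F_att = 1/4·(g−p) = 1/4·(10,17) = (2.5000,4.2500)
o1: d²=32 ≤ ρ²=61; F_rep = 12·(4,-4)/32² = (0.0469,-0.0469)
o2: d²=185 > ρ²=61 → inactive
o3: d²=26 ≤ ρ²=61; F_rep = 12·(1,-5)/26² = (0.0178,-0.0888)
o4: d²=128 > ρ²=61 → inactive
F = F_att + ΣF_rep = (2.5646,4.1144)
p' = p + 1/4·F = (2.6412,-10.9714)

Fx=2.5646 Fy=4.1144 x'=2.6412 y'=-10.9714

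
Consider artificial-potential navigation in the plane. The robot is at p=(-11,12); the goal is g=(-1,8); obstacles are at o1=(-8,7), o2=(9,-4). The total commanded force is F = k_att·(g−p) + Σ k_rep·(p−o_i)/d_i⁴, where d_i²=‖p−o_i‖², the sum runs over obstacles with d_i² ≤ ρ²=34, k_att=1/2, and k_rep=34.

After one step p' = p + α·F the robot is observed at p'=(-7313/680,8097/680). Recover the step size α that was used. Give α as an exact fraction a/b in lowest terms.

F_att = 1/2·(g−p) = 1/2·(10,-4) = (5.0000,-2.0000)
o1: d²=34 ≤ ρ²=34; F_rep = 34·(-3,5)/34² = (-0.0882,0.1471)
o2: d²=656 > ρ²=34 → inactive
F = F_att + ΣF_rep = (4.9118,-1.8529)
Δp = p'−p = (0.2456,-0.0926); α = Δx/Fx = (167/680) / (167/34) = 1/20
check: Δy/Fy = (-63/680) / (-63/34) = 1/20 ✓

α = 1/20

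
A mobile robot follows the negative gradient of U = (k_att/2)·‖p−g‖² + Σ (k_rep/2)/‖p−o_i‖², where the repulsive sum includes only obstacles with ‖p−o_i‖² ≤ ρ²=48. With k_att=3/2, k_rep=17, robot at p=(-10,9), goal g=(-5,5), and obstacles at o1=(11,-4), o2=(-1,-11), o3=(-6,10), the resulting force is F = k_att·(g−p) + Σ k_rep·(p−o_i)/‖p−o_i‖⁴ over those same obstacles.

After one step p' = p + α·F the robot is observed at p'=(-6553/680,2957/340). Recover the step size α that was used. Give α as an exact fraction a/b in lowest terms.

α = 1/20

F_att = 3/2·(g−p) = 3/2·(5,-4) = (7.5000,-6.0000)
o1: d²=610 > ρ²=48 → inactive
o2: d²=481 > ρ²=48 → inactive
o3: d²=17 ≤ ρ²=48; F_rep = 17·(-4,-1)/17² = (-0.2353,-0.0588)
F = F_att + ΣF_rep = (7.2647,-6.0588)
Δp = p'−p = (0.3632,-0.3029); α = Δx/Fx = (247/680) / (247/34) = 1/20
check: Δy/Fy = (-103/340) / (-103/17) = 1/20 ✓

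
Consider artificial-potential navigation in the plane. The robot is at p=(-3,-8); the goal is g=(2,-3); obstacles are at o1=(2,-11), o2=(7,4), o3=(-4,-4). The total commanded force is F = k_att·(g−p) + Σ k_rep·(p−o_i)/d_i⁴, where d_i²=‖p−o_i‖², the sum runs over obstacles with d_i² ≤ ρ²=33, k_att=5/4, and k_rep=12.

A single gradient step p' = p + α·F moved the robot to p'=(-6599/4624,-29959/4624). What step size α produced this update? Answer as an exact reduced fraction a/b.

F_att = 5/4·(g−p) = 5/4·(5,5) = (6.2500,6.2500)
o1: d²=34 > ρ²=33 → inactive
o2: d²=244 > ρ²=33 → inactive
o3: d²=17 ≤ ρ²=33; F_rep = 12·(1,-4)/17² = (0.0415,-0.1661)
F = F_att + ΣF_rep = (6.2915,6.0839)
Δp = p'−p = (1.5729,1.5210); α = Δx/Fx = (7273/4624) / (7273/1156) = 1/4
check: Δy/Fy = (7033/4624) / (7033/1156) = 1/4 ✓

α = 1/4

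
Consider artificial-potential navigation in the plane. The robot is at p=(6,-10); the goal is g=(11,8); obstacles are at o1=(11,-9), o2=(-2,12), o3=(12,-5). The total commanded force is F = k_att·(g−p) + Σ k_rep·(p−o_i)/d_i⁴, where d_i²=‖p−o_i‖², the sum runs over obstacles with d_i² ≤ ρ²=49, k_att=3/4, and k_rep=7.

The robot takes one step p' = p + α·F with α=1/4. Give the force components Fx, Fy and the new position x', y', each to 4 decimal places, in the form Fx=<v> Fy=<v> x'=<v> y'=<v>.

F_att = 3/4·(g−p) = 3/4·(5,18) = (3.7500,13.5000)
o1: d²=26 ≤ ρ²=49; F_rep = 7·(-5,-1)/26² = (-0.0518,-0.0104)
o2: d²=548 > ρ²=49 → inactive
o3: d²=61 > ρ²=49 → inactive
F = F_att + ΣF_rep = (3.6982,13.4896)
p' = p + 1/4·F = (6.9246,-6.6276)

Fx=3.6982 Fy=13.4896 x'=6.9246 y'=-6.6276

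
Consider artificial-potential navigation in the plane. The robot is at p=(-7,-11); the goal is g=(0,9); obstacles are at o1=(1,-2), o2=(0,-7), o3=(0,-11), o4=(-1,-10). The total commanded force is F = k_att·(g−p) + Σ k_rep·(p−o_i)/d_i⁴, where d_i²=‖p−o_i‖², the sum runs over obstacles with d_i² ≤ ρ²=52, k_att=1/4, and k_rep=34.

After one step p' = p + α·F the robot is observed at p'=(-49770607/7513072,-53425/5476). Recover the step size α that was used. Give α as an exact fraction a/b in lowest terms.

F_att = 1/4·(g−p) = 1/4·(7,20) = (1.7500,5.0000)
o1: d²=145 > ρ²=52 → inactive
o2: d²=65 > ρ²=52 → inactive
o3: d²=49 ≤ ρ²=52; F_rep = 34·(-7,0)/49² = (-0.0991,0.0000)
o4: d²=37 ≤ ρ²=52; F_rep = 34·(-6,-1)/37² = (-0.1490,-0.0248)
F = F_att + ΣF_rep = (1.5019,4.9752)
Δp = p'−p = (0.3755,1.2438); α = Δx/Fx = (2820897/7513072) / (2820897/1878268) = 1/4
check: Δy/Fy = (6811/5476) / (6811/1369) = 1/4 ✓

α = 1/4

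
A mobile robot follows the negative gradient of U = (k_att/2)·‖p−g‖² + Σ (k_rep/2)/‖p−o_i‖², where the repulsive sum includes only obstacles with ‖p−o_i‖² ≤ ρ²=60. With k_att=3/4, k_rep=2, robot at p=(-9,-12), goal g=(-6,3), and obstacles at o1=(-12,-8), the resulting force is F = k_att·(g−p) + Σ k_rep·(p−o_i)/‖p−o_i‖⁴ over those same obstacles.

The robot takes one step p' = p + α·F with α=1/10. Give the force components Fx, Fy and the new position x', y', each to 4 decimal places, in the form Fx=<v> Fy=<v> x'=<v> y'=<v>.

F_att = 3/4·(g−p) = 3/4·(3,15) = (2.2500,11.2500)
o1: d²=25 ≤ ρ²=60; F_rep = 2·(3,-4)/25² = (0.0096,-0.0128)
F = F_att + ΣF_rep = (2.2596,11.2372)
p' = p + 1/10·F = (-8.7740,-10.8763)

Fx=2.2596 Fy=11.2372 x'=-8.7740 y'=-10.8763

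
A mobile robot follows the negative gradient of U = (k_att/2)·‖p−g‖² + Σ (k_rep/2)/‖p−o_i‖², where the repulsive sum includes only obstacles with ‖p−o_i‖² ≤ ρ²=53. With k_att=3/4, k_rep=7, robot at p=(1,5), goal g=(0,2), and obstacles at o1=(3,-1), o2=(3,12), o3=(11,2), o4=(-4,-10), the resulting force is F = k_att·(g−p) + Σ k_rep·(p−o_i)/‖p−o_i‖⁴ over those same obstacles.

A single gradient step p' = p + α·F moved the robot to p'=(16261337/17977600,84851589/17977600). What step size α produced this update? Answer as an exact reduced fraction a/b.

F_att = 3/4·(g−p) = 3/4·(-1,-3) = (-0.7500,-2.2500)
o1: d²=40 ≤ ρ²=53; F_rep = 7·(-2,6)/40² = (-0.0088,0.0262)
o2: d²=53 ≤ ρ²=53; F_rep = 7·(-2,-7)/53² = (-0.0050,-0.0174)
o3: d²=109 > ρ²=53 → inactive
o4: d²=250 > ρ²=53 → inactive
F = F_att + ΣF_rep = (-0.7637,-2.2412)
Δp = p'−p = (-0.0955,-0.2801); α = Δx/Fx = (-1716263/17977600) / (-1716263/2247200) = 1/8
check: Δy/Fy = (-5036411/17977600) / (-5036411/2247200) = 1/8 ✓

α = 1/8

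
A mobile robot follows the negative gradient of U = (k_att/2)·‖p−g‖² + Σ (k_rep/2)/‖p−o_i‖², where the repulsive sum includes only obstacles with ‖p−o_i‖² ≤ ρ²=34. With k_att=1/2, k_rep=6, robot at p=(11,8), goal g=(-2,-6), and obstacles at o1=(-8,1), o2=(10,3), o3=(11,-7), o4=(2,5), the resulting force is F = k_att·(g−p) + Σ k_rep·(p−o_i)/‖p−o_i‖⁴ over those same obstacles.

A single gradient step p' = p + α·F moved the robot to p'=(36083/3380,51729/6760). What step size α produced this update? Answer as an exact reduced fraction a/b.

α = 1/20

F_att = 1/2·(g−p) = 1/2·(-13,-14) = (-6.5000,-7.0000)
o1: d²=410 > ρ²=34 → inactive
o2: d²=26 ≤ ρ²=34; F_rep = 6·(1,5)/26² = (0.0089,0.0444)
o3: d²=225 > ρ²=34 → inactive
o4: d²=90 > ρ²=34 → inactive
F = F_att + ΣF_rep = (-6.4911,-6.9556)
Δp = p'−p = (-0.3246,-0.3478); α = Δx/Fx = (-1097/3380) / (-1097/169) = 1/20
check: Δy/Fy = (-2351/6760) / (-2351/338) = 1/20 ✓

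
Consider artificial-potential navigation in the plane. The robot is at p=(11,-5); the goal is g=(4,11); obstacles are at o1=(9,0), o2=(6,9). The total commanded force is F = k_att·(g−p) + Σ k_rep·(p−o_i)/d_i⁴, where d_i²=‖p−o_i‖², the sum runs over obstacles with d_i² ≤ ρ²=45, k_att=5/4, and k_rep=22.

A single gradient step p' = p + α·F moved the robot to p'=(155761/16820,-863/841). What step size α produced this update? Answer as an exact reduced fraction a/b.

α = 1/5

F_att = 5/4·(g−p) = 5/4·(-7,16) = (-8.7500,20.0000)
o1: d²=29 ≤ ρ²=45; F_rep = 22·(2,-5)/29² = (0.0523,-0.1308)
o2: d²=221 > ρ²=45 → inactive
F = F_att + ΣF_rep = (-8.6977,19.8692)
Δp = p'−p = (-1.7395,3.9738); α = Δx/Fx = (-29259/16820) / (-29259/3364) = 1/5
check: Δy/Fy = (3342/841) / (16710/841) = 1/5 ✓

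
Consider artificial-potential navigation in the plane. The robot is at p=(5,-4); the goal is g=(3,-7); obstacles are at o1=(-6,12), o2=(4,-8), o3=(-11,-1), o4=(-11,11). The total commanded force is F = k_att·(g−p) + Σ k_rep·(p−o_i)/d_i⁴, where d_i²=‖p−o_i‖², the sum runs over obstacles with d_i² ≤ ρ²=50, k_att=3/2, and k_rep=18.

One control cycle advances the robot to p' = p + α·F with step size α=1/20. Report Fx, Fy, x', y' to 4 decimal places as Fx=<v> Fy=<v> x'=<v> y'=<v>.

F_att = 3/2·(g−p) = 3/2·(-2,-3) = (-3.0000,-4.5000)
o1: d²=377 > ρ²=50 → inactive
o2: d²=17 ≤ ρ²=50; F_rep = 18·(1,4)/17² = (0.0623,0.2491)
o3: d²=265 > ρ²=50 → inactive
o4: d²=481 > ρ²=50 → inactive
F = F_att + ΣF_rep = (-2.9377,-4.2509)
p' = p + 1/20·F = (4.8531,-4.2125)

Fx=-2.9377 Fy=-4.2509 x'=4.8531 y'=-4.2125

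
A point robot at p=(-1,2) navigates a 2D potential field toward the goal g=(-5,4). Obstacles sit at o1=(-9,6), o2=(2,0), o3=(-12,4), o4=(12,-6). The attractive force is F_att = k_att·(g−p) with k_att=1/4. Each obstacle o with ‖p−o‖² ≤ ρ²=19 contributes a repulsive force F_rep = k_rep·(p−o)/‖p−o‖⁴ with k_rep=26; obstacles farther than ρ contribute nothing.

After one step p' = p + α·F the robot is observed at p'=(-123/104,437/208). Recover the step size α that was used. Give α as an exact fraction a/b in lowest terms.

F_att = 1/4·(g−p) = 1/4·(-4,2) = (-1.0000,0.5000)
o1: d²=80 > ρ²=19 → inactive
o2: d²=13 ≤ ρ²=19; F_rep = 26·(-3,2)/13² = (-0.4615,0.3077)
o3: d²=125 > ρ²=19 → inactive
o4: d²=233 > ρ²=19 → inactive
F = F_att + ΣF_rep = (-1.4615,0.8077)
Δp = p'−p = (-0.1827,0.1010); α = Δx/Fx = (-19/104) / (-19/13) = 1/8
check: Δy/Fy = (21/208) / (21/26) = 1/8 ✓

α = 1/8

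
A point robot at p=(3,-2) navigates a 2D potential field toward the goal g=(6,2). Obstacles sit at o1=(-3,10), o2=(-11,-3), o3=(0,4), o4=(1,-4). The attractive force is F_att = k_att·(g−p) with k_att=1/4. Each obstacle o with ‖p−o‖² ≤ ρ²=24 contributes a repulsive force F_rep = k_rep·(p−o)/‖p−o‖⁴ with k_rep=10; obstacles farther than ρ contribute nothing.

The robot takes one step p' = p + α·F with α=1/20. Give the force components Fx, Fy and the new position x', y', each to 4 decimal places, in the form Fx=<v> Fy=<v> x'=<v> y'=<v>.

Fx=1.0625 Fy=1.3125 x'=3.0531 y'=-1.9344

F_att = 1/4·(g−p) = 1/4·(3,4) = (0.7500,1.0000)
o1: d²=180 > ρ²=24 → inactive
o2: d²=197 > ρ²=24 → inactive
o3: d²=45 > ρ²=24 → inactive
o4: d²=8 ≤ ρ²=24; F_rep = 10·(2,2)/8² = (0.3125,0.3125)
F = F_att + ΣF_rep = (1.0625,1.3125)
p' = p + 1/20·F = (3.0531,-1.9344)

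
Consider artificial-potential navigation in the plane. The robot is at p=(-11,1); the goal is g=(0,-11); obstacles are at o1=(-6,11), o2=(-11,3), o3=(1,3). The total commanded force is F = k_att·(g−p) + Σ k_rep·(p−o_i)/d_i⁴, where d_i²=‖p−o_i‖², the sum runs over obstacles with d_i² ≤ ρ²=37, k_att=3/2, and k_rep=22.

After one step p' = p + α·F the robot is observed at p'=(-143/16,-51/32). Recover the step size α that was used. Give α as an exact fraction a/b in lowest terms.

α = 1/8

F_att = 3/2·(g−p) = 3/2·(11,-12) = (16.5000,-18.0000)
o1: d²=125 > ρ²=37 → inactive
o2: d²=4 ≤ ρ²=37; F_rep = 22·(0,-2)/4² = (0.0000,-2.7500)
o3: d²=148 > ρ²=37 → inactive
F = F_att + ΣF_rep = (16.5000,-20.7500)
Δp = p'−p = (2.0625,-2.5938); α = Δx/Fx = (33/16) / (33/2) = 1/8
check: Δy/Fy = (-83/32) / (-83/4) = 1/8 ✓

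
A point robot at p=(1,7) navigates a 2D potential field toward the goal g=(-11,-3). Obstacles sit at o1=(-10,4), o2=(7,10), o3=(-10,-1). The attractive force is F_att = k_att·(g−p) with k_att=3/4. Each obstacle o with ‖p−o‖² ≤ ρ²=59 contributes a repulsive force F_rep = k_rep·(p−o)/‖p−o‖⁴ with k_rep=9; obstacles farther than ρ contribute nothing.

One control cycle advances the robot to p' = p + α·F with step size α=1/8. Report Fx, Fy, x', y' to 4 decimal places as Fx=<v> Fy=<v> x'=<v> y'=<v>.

Fx=-9.0267 Fy=-7.5133 x'=-0.1283 y'=6.0608

F_att = 3/4·(g−p) = 3/4·(-12,-10) = (-9.0000,-7.5000)
o1: d²=130 > ρ²=59 → inactive
o2: d²=45 ≤ ρ²=59; F_rep = 9·(-6,-3)/45² = (-0.0267,-0.0133)
o3: d²=185 > ρ²=59 → inactive
F = F_att + ΣF_rep = (-9.0267,-7.5133)
p' = p + 1/8·F = (-0.1283,6.0608)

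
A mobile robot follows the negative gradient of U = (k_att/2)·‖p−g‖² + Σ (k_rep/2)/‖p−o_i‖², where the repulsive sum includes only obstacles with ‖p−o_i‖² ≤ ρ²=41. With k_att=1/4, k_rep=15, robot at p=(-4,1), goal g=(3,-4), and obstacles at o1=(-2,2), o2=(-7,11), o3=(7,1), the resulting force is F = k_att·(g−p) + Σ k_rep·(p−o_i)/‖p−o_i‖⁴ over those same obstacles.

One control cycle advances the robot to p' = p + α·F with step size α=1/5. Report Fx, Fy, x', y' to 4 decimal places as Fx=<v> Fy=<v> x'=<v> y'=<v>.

Fx=0.5500 Fy=-1.8500 x'=-3.8900 y'=0.6300

F_att = 1/4·(g−p) = 1/4·(7,-5) = (1.7500,-1.2500)
o1: d²=5 ≤ ρ²=41; F_rep = 15·(-2,-1)/5² = (-1.2000,-0.6000)
o2: d²=109 > ρ²=41 → inactive
o3: d²=121 > ρ²=41 → inactive
F = F_att + ΣF_rep = (0.5500,-1.8500)
p' = p + 1/5·F = (-3.8900,0.6300)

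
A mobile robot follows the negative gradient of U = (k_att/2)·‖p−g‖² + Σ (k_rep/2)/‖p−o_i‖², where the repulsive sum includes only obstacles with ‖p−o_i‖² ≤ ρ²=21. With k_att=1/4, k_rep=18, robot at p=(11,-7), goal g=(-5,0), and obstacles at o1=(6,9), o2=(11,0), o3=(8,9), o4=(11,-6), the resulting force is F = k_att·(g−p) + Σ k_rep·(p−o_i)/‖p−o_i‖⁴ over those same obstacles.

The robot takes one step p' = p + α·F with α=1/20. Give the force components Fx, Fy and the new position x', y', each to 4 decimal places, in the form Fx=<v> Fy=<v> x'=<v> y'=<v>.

F_att = 1/4·(g−p) = 1/4·(-16,7) = (-4.0000,1.7500)
o1: d²=281 > ρ²=21 → inactive
o2: d²=49 > ρ²=21 → inactive
o3: d²=265 > ρ²=21 → inactive
o4: d²=1 ≤ ρ²=21; F_rep = 18·(0,-1)/1² = (0.0000,-18.0000)
F = F_att + ΣF_rep = (-4.0000,-16.2500)
p' = p + 1/20·F = (10.8000,-7.8125)

Fx=-4.0000 Fy=-16.2500 x'=10.8000 y'=-7.8125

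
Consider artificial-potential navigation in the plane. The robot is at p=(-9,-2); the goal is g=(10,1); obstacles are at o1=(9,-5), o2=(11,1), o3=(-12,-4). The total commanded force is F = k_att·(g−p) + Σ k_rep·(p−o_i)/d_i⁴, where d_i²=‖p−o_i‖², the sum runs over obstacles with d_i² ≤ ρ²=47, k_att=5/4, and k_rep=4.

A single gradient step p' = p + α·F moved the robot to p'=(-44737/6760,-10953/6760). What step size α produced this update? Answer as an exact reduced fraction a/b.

α = 1/10

F_att = 5/4·(g−p) = 5/4·(19,3) = (23.7500,3.7500)
o1: d²=333 > ρ²=47 → inactive
o2: d²=409 > ρ²=47 → inactive
o3: d²=13 ≤ ρ²=47; F_rep = 4·(3,2)/13² = (0.0710,0.0473)
F = F_att + ΣF_rep = (23.8210,3.7973)
Δp = p'−p = (2.3821,0.3797); α = Δx/Fx = (16103/6760) / (16103/676) = 1/10
check: Δy/Fy = (2567/6760) / (2567/676) = 1/10 ✓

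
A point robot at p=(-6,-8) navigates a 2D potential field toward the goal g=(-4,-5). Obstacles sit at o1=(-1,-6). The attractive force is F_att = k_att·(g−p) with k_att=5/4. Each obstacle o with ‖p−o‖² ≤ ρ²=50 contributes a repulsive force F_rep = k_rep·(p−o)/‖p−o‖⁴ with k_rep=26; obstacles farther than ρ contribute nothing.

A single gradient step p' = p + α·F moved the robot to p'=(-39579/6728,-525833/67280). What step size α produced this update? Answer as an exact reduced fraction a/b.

α = 1/20

F_att = 5/4·(g−p) = 5/4·(2,3) = (2.5000,3.7500)
o1: d²=29 ≤ ρ²=50; F_rep = 26·(-5,-2)/29² = (-0.1546,-0.0618)
F = F_att + ΣF_rep = (2.3454,3.6882)
Δp = p'−p = (0.1173,0.1844); α = Δx/Fx = (789/6728) / (3945/1682) = 1/20
check: Δy/Fy = (12407/67280) / (12407/3364) = 1/20 ✓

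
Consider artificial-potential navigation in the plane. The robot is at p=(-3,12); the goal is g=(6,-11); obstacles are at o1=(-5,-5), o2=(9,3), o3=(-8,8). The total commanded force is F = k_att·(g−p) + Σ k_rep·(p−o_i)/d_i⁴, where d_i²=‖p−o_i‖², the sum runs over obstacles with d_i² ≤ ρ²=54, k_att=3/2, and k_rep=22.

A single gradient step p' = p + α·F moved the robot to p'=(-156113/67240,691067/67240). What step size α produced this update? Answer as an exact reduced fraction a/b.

α = 1/20

F_att = 3/2·(g−p) = 3/2·(9,-23) = (13.5000,-34.5000)
o1: d²=293 > ρ²=54 → inactive
o2: d²=225 > ρ²=54 → inactive
o3: d²=41 ≤ ρ²=54; F_rep = 22·(5,4)/41² = (0.0654,0.0523)
F = F_att + ΣF_rep = (13.5654,-34.4477)
Δp = p'−p = (0.6783,-1.7224); α = Δx/Fx = (45607/67240) / (45607/3362) = 1/20
check: Δy/Fy = (-115813/67240) / (-115813/3362) = 1/20 ✓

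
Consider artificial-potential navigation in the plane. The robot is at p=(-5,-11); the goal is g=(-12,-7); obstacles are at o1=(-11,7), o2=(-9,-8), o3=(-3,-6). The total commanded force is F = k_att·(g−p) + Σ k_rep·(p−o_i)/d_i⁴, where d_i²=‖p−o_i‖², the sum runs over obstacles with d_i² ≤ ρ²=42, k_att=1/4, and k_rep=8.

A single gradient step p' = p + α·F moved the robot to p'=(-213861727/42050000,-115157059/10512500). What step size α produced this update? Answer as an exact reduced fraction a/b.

F_att = 1/4·(g−p) = 1/4·(-7,4) = (-1.7500,1.0000)
o1: d²=360 > ρ²=42 → inactive
o2: d²=25 ≤ ρ²=42; F_rep = 8·(4,-3)/25² = (0.0512,-0.0384)
o3: d²=29 ≤ ρ²=42; F_rep = 8·(-2,-5)/29² = (-0.0190,-0.0476)
F = F_att + ΣF_rep = (-1.7178,0.9140)
Δp = p'−p = (-0.0859,0.0457); α = Δx/Fx = (-3611727/42050000) / (-3611727/2102500) = 1/20
check: Δy/Fy = (480441/10512500) / (480441/525625) = 1/20 ✓

α = 1/20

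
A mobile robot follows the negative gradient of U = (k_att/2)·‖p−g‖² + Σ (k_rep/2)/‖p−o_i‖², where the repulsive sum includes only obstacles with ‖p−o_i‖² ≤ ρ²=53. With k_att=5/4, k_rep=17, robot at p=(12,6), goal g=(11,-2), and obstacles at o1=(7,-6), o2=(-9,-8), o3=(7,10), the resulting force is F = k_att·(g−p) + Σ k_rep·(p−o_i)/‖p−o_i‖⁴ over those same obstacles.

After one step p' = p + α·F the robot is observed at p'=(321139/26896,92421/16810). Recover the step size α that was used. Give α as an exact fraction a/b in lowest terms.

α = 1/20

F_att = 5/4·(g−p) = 5/4·(-1,-8) = (-1.2500,-10.0000)
o1: d²=169 > ρ²=53 → inactive
o2: d²=637 > ρ²=53 → inactive
o3: d²=41 ≤ ρ²=53; F_rep = 17·(5,-4)/41² = (0.0506,-0.0405)
F = F_att + ΣF_rep = (-1.1994,-10.0405)
Δp = p'−p = (-0.0600,-0.5020); α = Δx/Fx = (-1613/26896) / (-8065/6724) = 1/20
check: Δy/Fy = (-8439/16810) / (-16878/1681) = 1/20 ✓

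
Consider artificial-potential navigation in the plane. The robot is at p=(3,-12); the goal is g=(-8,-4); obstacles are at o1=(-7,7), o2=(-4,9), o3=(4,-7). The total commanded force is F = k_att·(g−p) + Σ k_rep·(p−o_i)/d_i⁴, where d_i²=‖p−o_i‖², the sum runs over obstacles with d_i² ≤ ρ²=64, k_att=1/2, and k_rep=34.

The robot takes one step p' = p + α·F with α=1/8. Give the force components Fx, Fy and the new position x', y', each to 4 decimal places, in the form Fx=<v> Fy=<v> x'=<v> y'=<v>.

F_att = 1/2·(g−p) = 1/2·(-11,8) = (-5.5000,4.0000)
o1: d²=461 > ρ²=64 → inactive
o2: d²=490 > ρ²=64 → inactive
o3: d²=26 ≤ ρ²=64; F_rep = 34·(-1,-5)/26² = (-0.0503,-0.2515)
F = F_att + ΣF_rep = (-5.5503,3.7485)
p' = p + 1/8·F = (2.3062,-11.5314)

Fx=-5.5503 Fy=3.7485 x'=2.3062 y'=-11.5314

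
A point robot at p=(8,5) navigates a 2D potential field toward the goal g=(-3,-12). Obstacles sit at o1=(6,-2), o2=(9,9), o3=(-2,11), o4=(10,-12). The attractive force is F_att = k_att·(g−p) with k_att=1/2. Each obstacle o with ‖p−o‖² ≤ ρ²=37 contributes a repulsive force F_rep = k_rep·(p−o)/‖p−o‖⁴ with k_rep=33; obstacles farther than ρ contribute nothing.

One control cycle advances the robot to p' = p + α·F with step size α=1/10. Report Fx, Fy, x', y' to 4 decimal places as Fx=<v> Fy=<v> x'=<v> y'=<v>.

F_att = 1/2·(g−p) = 1/2·(-11,-17) = (-5.5000,-8.5000)
o1: d²=53 > ρ²=37 → inactive
o2: d²=17 ≤ ρ²=37; F_rep = 33·(-1,-4)/17² = (-0.1142,-0.4567)
o3: d²=136 > ρ²=37 → inactive
o4: d²=293 > ρ²=37 → inactive
F = F_att + ΣF_rep = (-5.6142,-8.9567)
p' = p + 1/10·F = (7.4386,4.1043)

Fx=-5.6142 Fy=-8.9567 x'=7.4386 y'=4.1043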